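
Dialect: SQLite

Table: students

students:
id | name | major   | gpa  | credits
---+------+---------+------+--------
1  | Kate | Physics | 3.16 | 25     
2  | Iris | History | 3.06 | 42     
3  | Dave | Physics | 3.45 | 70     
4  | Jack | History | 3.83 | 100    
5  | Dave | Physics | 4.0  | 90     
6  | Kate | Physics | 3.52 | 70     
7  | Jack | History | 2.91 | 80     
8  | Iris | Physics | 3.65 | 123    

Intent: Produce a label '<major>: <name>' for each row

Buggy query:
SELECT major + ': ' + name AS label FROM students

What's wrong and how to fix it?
Bug: SQLite uses || for string concatenation; + coerces text to numbers (yielding 0)

Fix: Replace + with || to concatenate text

Corrected query:
SELECT major || ': ' || name AS label FROM students

Result:
label        
-------------
Physics: Kate
History: Iris
Physics: Dave
History: Jack
Physics: Dave
Physics: Kate
History: Jack
Physics: Iris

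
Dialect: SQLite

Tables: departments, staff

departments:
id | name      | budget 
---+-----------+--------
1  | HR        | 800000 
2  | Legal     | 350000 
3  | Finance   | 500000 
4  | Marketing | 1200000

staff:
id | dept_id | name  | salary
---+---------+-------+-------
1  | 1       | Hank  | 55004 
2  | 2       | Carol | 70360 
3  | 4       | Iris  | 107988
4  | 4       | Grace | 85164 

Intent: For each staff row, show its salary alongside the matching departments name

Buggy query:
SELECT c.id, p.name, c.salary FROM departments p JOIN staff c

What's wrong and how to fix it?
Bug: Missing join condition: each staff row is matched to all departments rows instead of just its own

Fix: Add ON c.dept_id = p.id to the JOIN

Corrected query:
SELECT c.id, p.name, c.salary FROM departments p JOIN staff c ON c.dept_id = p.id

Result:
id | name      | salary
---+-----------+-------
1  | HR        | 55004 
2  | Legal     | 70360 
3  | Marketing | 107988
4  | Marketing | 85164 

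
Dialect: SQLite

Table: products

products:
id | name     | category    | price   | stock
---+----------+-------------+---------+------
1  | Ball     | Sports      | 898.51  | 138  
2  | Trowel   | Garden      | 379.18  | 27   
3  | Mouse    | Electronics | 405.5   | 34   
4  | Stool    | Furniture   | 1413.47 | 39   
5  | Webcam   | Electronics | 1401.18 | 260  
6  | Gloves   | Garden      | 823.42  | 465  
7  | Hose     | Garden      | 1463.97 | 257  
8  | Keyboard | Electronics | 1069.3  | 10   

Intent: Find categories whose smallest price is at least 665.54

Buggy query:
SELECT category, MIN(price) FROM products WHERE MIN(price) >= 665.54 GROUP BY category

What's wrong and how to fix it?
Bug: Aggregates like MIN are computed per group after WHERE runs

Fix: Replace WHERE with HAVING after the GROUP BY

Corrected query:
SELECT category, MIN(price) FROM products GROUP BY category HAVING MIN(price) >= 665.54

Result:
category  | MIN(price)
----------+-----------
Furniture | 1413.47   
Sports    | 898.51    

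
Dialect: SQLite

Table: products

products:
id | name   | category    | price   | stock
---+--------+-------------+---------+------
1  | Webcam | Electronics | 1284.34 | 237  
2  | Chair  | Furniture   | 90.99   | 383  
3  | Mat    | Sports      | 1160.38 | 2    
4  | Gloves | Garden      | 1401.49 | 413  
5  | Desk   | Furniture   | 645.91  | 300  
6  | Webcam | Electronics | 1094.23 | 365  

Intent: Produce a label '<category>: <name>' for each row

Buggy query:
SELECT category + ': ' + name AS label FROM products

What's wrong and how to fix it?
Bug: '+' is numeric addition; on text columns SQLite converts them to 0 instead of concatenating

Fix: Use the || operator for string concatenation

Corrected query:
SELECT category || ': ' || name AS label FROM products

Result:
label              
-------------------
Electronics: Webcam
Furniture: Chair   
Sports: Mat        
Garden: Gloves     
Furniture: Desk    
Electronics: Webcam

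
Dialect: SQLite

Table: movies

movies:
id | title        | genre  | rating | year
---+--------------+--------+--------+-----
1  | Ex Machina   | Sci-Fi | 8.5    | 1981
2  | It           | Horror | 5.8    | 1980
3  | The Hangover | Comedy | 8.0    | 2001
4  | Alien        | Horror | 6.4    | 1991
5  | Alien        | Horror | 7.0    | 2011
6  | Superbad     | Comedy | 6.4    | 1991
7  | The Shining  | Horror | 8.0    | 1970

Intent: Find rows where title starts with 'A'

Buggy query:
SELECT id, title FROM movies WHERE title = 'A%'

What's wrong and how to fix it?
Bug: '=' compares the literal string including the % character; pattern matching needs LIKE

Fix: Replace '=' with LIKE so 'A%' is treated as a pattern

Corrected query:
SELECT id, title FROM movies WHERE title LIKE 'A%'

Result:
id | title
---+------
4  | Alien
5  | Alien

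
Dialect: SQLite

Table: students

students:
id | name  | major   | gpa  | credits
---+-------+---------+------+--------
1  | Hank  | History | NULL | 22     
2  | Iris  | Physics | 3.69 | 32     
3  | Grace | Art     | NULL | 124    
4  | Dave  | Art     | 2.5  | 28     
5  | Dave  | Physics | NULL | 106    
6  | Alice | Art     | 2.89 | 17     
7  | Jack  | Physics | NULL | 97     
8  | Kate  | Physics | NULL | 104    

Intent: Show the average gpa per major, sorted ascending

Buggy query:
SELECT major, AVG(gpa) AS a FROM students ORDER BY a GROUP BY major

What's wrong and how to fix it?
Bug: ORDER BY appears before GROUP BY; SQL clause order requires GROUP BY first

Fix: Move ORDER BY to the end, after GROUP BY

Corrected query:
SELECT major, AVG(gpa) AS a FROM students GROUP BY major ORDER BY a

Result:
major   | a    
--------+------
History | NULL 
Art     | 2.695
Physics | 3.69 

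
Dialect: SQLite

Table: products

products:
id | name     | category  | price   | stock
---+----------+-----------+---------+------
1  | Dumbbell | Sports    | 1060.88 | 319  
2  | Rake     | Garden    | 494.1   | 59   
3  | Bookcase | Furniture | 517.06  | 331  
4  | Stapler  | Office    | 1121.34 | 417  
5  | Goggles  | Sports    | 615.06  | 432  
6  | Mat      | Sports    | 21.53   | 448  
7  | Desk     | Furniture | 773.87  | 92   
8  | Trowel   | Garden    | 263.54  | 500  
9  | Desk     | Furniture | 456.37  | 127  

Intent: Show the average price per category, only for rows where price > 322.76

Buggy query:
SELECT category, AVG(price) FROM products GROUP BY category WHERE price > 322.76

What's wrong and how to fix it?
Bug: Row-level WHERE must come before GROUP BY in the clause order

Fix: Place WHERE between FROM and GROUP BY

Corrected query:
SELECT category, AVG(price) FROM products WHERE price > 322.76 GROUP BY category

Result:
category  | AVG(price)
----------+-----------
Furniture | 582.433333
Garden    | 494.1     
Office    | 1121.34   
Sports    | 837.97    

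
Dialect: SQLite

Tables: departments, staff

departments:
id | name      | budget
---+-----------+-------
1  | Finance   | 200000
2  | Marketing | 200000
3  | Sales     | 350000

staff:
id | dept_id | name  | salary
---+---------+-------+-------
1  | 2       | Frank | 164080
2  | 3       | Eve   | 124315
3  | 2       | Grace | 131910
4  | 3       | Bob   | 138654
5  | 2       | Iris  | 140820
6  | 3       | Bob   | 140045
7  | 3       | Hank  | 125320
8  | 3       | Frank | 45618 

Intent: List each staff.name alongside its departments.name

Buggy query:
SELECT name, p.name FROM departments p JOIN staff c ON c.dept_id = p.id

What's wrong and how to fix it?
Bug: Both tables have a 'name' column; the unqualified reference is ambiguous

Fix: Qualify the column with its table alias (c.name)

Corrected query:
SELECT c.name, p.name FROM departments p JOIN staff c ON c.dept_id = p.id

Result:
name  | name     
------+----------
Frank | Marketing
Eve   | Sales    
Grace | Marketing
Bob   | Sales    
Iris  | Marketing
Bob   | Sales    
Hank  | Sales    
Frank | Sales    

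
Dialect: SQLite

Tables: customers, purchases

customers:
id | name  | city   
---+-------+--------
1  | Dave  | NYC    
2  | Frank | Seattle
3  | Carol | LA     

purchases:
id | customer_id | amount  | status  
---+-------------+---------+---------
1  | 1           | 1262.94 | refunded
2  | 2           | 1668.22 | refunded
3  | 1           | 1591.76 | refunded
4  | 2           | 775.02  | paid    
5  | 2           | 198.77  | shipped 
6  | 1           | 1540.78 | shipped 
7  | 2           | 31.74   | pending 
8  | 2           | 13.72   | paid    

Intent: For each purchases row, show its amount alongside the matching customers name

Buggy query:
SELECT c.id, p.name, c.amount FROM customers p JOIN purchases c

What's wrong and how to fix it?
Bug: Missing join condition: each purchases row is matched to all customers rows instead of just its own

Fix: Specify the join condition linking the foreign key to the parent id

Corrected query:
SELECT c.id, p.name, c.amount FROM customers p JOIN purchases c ON c.customer_id = p.id

Result:
id | name  | amount 
---+-------+--------
1  | Dave  | 1262.94
2  | Frank | 1668.22
3  | Dave  | 1591.76
4  | Frank | 775.02 
5  | Frank | 198.77 
6  | Dave  | 1540.78
7  | Frank | 31.74  
8  | Frank | 13.72  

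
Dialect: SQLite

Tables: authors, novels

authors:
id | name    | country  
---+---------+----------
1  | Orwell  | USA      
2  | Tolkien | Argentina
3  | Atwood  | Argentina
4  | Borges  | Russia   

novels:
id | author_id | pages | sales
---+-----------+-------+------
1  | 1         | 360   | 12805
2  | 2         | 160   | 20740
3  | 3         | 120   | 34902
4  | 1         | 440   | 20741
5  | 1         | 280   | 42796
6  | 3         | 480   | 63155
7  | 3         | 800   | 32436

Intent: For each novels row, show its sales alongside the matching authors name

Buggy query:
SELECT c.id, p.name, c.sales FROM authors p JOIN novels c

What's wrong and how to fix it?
Bug: JOIN with no ON clause produces a cartesian product; every novels row pairs with every authors row

Fix: Specify the join condition linking the foreign key to the parent id

Corrected query:
SELECT c.id, p.name, c.sales FROM authors p JOIN novels c ON c.author_id = p.id

Result:
id | name    | sales
---+---------+------
1  | Orwell  | 12805
2  | Tolkien | 20740
3  | Atwood  | 34902
4  | Orwell  | 20741
5  | Orwell  | 42796
6  | Atwood  | 63155
7  | Atwood  | 32436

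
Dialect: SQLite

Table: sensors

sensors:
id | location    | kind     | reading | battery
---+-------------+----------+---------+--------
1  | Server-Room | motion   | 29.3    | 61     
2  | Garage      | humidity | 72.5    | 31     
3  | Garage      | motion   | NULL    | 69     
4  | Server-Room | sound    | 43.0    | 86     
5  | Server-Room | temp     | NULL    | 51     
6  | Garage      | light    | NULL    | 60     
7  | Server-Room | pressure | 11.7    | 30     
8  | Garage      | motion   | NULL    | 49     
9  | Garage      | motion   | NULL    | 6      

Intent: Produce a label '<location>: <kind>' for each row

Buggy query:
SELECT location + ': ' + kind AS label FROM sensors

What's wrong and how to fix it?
Bug: '+' is numeric addition; on text columns SQLite converts them to 0 instead of concatenating

Fix: Use the || operator for string concatenation

Corrected query:
SELECT location || ': ' || kind AS label FROM sensors

Result:
label                
---------------------
Server-Room: motion  
Garage: humidity     
Garage: motion       
Server-Room: sound   
Server-Room: temp    
Garage: light        
Server-Room: pressure
Garage: motion       
Garage: motion       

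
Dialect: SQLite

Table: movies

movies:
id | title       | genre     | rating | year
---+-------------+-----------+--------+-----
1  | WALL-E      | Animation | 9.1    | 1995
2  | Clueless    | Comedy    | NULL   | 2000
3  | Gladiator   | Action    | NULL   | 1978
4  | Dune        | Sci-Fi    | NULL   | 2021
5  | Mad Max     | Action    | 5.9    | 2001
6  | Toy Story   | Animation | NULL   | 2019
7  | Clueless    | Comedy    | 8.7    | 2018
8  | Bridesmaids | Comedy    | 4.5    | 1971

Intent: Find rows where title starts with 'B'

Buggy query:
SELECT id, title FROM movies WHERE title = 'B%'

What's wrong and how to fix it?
Bug: '=' compares the literal string including the % character; pattern matching needs LIKE

Fix: Replace '=' with LIKE so 'B%' is treated as a pattern

Corrected query:
SELECT id, title FROM movies WHERE title LIKE 'B%'

Result:
id | title      
---+------------
8  | Bridesmaids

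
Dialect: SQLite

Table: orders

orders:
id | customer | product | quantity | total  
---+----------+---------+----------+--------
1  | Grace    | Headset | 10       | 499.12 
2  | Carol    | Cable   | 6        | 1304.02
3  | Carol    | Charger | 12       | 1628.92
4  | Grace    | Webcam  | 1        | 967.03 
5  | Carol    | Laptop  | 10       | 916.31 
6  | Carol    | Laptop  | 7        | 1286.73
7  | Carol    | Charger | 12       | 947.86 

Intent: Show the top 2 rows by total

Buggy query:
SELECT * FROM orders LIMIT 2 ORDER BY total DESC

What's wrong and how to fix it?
Bug: ORDER BY cannot follow LIMIT; LIMIT is the final clause

Fix: Swap the clauses: ORDER BY first, then LIMIT

Corrected query:
SELECT * FROM orders ORDER BY total DESC LIMIT 2

Result:
id | customer | product | quantity | total  
---+----------+---------+----------+--------
3  | Carol    | Charger | 12       | 1628.92
2  | Carol    | Cable   | 6        | 1304.02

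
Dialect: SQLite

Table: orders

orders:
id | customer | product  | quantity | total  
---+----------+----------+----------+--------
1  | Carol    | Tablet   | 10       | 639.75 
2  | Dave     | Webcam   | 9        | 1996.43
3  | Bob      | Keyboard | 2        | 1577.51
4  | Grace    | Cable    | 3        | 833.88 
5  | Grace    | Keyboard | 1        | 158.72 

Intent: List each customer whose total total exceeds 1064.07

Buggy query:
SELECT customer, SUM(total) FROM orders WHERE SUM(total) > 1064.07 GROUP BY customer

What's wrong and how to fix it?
Bug: SUM(total) is an aggregate, but WHERE filters rows before aggregation

Fix: Move the aggregate condition to a HAVING clause

Corrected query:
SELECT customer, SUM(total) FROM orders GROUP BY customer HAVING SUM(total) > 1064.07

Result:
customer | SUM(total)
---------+-----------
Bob      | 1577.51   
Dave     | 1996.43   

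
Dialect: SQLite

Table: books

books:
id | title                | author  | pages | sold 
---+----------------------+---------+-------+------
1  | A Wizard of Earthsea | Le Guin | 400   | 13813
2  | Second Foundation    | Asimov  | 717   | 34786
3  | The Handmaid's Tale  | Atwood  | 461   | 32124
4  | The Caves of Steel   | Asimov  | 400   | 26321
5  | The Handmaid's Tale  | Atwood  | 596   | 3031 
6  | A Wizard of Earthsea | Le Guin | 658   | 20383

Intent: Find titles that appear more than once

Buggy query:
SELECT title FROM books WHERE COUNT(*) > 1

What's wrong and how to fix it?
Bug: COUNT(*) is an aggregate and cannot be used in WHERE

Fix: GROUP BY title, then filter groups with HAVING COUNT(*) > 1

Corrected query:
SELECT title FROM books GROUP BY title HAVING COUNT(*) > 1

Result:
title               
--------------------
A Wizard of Earthsea
The Handmaid's Tale 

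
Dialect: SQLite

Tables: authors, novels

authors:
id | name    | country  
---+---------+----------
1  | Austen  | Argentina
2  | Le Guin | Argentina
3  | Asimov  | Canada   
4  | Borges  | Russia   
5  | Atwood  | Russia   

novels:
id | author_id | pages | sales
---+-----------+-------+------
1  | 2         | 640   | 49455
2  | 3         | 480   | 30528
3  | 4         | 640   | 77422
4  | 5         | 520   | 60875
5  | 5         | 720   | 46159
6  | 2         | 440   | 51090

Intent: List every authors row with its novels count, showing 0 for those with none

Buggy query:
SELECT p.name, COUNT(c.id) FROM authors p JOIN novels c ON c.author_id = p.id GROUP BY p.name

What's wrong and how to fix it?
Bug: INNER JOIN drops authors rows that have no matching novels rows

Fix: Switch to LEFT JOIN to retain unmatched parent rows

Corrected query:
SELECT p.name, COUNT(c.id) FROM authors p LEFT JOIN novels c ON c.author_id = p.id GROUP BY p.name

Result:
name    | COUNT(c.id)
--------+------------
Asimov  | 1          
Atwood  | 2          
Austen  | 0          
Borges  | 1          
Le Guin | 2          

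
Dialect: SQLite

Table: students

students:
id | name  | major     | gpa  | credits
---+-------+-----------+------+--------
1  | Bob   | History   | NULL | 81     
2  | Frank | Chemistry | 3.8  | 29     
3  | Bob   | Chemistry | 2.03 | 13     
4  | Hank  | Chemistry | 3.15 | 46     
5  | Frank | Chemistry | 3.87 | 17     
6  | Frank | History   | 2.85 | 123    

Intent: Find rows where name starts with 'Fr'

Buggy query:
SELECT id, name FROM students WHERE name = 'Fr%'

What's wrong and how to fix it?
Bug: Wildcards only work with LIKE; '=' treats '%' as a literal character

Fix: Use LIKE for wildcard pattern matching

Corrected query:
SELECT id, name FROM students WHERE name LIKE 'Fr%'

Result:
id | name 
---+------
2  | Frank
5  | Frank
6  | Frank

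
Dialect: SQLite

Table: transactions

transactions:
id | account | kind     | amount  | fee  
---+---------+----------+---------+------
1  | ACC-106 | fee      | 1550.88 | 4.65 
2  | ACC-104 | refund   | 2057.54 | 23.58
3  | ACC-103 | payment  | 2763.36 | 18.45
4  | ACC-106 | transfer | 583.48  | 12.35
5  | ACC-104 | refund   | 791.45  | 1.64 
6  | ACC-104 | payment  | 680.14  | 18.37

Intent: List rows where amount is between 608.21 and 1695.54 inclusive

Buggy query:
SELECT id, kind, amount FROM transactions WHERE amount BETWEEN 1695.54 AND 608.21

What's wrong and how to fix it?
Bug: The bounds are reversed; BETWEEN a AND b requires a <= b to match anything

Fix: Write BETWEEN 608.21 AND 1695.54

Corrected query:
SELECT id, kind, amount FROM transactions WHERE amount BETWEEN 608.21 AND 1695.54

Result:
id | kind    | amount 
---+---------+--------
1  | fee     | 1550.88
5  | refund  | 791.45 
6  | payment | 680.14 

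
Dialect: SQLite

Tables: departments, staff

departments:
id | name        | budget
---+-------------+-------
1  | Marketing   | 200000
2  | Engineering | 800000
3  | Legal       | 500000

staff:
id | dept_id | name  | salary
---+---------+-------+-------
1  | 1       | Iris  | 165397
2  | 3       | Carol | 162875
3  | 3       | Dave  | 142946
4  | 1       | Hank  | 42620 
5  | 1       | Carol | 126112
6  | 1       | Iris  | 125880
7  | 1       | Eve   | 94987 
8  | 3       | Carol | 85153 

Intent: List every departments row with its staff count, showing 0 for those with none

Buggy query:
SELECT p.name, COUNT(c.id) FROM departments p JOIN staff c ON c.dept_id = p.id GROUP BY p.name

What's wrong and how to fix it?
Bug: An inner join excludes parents with zero children

Fix: Use LEFT JOIN so parents without children still appear (COUNT(c.id) gives 0)

Corrected query:
SELECT p.name, COUNT(c.id) FROM departments p LEFT JOIN staff c ON c.dept_id = p.id GROUP BY p.name

Result:
name        | COUNT(c.id)
------------+------------
Engineering | 0          
Legal       | 3          
Marketing   | 5          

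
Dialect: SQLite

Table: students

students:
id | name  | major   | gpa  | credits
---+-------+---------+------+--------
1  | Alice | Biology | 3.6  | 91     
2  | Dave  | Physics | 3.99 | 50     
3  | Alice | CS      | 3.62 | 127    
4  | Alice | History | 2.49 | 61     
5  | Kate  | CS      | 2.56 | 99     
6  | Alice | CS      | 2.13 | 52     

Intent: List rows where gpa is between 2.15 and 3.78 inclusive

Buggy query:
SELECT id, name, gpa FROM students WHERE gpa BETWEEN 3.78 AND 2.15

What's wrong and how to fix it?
Bug: The bounds are reversed; BETWEEN a AND b requires a <= b to match anything

Fix: Swap the bounds so the smaller value comes first

Corrected query:
SELECT id, name, gpa FROM students WHERE gpa BETWEEN 2.15 AND 3.78

Result:
id | name  | gpa 
---+-------+-----
1  | Alice | 3.6 
3  | Alice | 3.62
4  | Alice | 2.49
5  | Kate  | 2.56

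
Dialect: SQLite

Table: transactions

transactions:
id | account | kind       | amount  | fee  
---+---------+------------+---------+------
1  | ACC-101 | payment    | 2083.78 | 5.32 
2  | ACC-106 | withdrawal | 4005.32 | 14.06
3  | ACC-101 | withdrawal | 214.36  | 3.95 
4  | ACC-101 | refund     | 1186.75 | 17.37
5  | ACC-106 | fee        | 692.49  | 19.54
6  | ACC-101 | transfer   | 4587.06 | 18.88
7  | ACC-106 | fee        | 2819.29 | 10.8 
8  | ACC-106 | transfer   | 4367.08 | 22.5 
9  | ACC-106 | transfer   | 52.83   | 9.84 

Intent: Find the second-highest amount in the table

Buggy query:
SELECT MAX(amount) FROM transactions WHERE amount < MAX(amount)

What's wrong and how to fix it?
Bug: The inner MAX is an aggregate inside WHERE, which is not allowed

Fix: Compute the overall MAX in a subquery, then take MAX of rows below it

Corrected query:
SELECT MAX(amount) FROM transactions WHERE amount < (SELECT MAX(amount) FROM transactions)

Result:
MAX(amount)
-----------
4367.08    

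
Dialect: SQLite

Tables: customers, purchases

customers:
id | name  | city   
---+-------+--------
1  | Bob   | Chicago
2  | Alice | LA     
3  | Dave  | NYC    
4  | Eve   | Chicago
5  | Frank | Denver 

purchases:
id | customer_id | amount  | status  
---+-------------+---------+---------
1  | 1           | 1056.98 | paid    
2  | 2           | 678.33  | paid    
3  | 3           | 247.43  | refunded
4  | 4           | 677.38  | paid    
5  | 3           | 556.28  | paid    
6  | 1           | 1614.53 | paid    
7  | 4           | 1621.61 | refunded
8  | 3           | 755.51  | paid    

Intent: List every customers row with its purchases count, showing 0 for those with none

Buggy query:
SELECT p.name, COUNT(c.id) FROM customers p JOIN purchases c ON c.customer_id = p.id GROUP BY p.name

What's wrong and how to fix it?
Bug: INNER JOIN drops customers rows that have no matching purchases rows

Fix: Switch to LEFT JOIN to retain unmatched parent rows

Corrected query:
SELECT p.name, COUNT(c.id) FROM customers p LEFT JOIN purchases c ON c.customer_id = p.id GROUP BY p.name

Result:
name  | COUNT(c.id)
------+------------
Alice | 1          
Bob   | 2          
Dave  | 3          
Eve   | 2          
Frank | 0          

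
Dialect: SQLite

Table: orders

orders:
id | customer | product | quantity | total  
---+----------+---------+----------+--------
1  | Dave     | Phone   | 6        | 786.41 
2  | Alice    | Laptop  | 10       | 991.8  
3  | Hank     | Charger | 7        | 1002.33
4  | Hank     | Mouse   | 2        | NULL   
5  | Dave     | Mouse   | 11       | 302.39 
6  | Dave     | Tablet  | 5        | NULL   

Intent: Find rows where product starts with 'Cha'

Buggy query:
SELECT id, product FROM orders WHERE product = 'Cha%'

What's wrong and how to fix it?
Bug: '=' compares the literal string including the % character; pattern matching needs LIKE

Fix: Replace '=' with LIKE so 'Cha%' is treated as a pattern

Corrected query:
SELECT id, product FROM orders WHERE product LIKE 'Cha%'

Result:
id | product
---+--------
3  | Charger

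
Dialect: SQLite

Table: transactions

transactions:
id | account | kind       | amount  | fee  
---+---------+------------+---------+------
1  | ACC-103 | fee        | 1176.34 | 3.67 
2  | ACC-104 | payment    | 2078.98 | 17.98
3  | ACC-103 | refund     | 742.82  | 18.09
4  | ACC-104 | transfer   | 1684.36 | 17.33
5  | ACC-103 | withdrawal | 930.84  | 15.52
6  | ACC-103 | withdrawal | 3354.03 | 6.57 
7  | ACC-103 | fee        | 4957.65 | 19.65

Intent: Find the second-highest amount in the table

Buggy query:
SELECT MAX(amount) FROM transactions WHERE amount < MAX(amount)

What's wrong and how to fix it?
Bug: The inner MAX is an aggregate inside WHERE, which is not allowed

Fix: Compute the overall MAX in a subquery, then take MAX of rows below it

Corrected query:
SELECT MAX(amount) FROM transactions WHERE amount < (SELECT MAX(amount) FROM transactions)

Result:
MAX(amount)
-----------
3354.03    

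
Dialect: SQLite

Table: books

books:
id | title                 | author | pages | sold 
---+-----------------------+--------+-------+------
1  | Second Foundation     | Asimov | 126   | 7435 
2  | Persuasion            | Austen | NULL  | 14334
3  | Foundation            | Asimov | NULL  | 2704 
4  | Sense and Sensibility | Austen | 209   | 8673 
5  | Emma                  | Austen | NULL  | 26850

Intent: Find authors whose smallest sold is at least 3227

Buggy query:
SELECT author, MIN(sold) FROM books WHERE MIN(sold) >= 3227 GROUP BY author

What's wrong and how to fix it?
Bug: Aggregates like MIN are computed per group after WHERE runs

Fix: Replace WHERE with HAVING after the GROUP BY

Corrected query:
SELECT author, MIN(sold) FROM books GROUP BY author HAVING MIN(sold) >= 3227

Result:
author | MIN(sold)
-------+----------
Austen | 8673     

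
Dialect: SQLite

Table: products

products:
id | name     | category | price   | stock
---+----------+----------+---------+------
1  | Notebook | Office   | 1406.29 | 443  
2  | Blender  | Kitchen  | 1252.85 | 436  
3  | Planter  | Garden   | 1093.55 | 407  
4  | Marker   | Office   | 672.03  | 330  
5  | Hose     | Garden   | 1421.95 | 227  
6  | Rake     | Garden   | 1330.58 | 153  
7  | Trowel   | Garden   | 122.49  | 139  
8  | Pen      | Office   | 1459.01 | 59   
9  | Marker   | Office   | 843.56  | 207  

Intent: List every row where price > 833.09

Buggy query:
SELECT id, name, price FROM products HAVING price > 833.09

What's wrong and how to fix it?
Bug: HAVING filters the output of aggregation, but this query has no GROUP BY and no aggregate functions, so SQLite rejects it (HAVING clause on a non-aggregate query); the condition here is per row

Fix: Use WHERE for row-level filtering

Corrected query:
SELECT id, name, price FROM products WHERE price > 833.09

Result:
id | name     | price  
---+----------+--------
1  | Notebook | 1406.29
2  | Blender  | 1252.85
3  | Planter  | 1093.55
5  | Hose     | 1421.95
6  | Rake     | 1330.58
8  | Pen      | 1459.01
9  | Marker   | 843.56 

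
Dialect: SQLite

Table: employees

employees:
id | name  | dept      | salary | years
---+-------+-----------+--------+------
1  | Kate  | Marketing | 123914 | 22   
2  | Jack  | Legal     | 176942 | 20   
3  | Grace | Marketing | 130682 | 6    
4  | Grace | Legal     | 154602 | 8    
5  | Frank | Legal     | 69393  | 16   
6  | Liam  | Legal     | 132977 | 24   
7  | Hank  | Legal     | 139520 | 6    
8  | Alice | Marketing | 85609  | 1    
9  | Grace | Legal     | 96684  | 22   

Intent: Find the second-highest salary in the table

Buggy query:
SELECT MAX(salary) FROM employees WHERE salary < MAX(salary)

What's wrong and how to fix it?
Bug: The inner MAX is an aggregate inside WHERE, which is not allowed

Fix: Put the inner MAX in a scalar subquery

Corrected query:
SELECT MAX(salary) FROM employees WHERE salary < (SELECT MAX(salary) FROM employees)

Result:
MAX(salary)
-----------
154602     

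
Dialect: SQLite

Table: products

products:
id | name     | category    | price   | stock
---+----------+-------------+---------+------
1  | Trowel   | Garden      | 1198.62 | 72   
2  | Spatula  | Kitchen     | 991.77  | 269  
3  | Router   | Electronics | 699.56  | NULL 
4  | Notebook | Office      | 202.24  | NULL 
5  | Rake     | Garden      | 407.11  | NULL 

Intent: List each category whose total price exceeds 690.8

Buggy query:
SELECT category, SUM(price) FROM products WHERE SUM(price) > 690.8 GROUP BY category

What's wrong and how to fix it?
Bug: SUM(price) is an aggregate, but WHERE filters rows before aggregation

Fix: Use HAVING (which filters groups after aggregation) instead of WHERE

Corrected query:
SELECT category, SUM(price) FROM products GROUP BY category HAVING SUM(price) > 690.8

Result:
category    | SUM(price)
------------+-----------
Electronics | 699.56    
Garden      | 1605.73   
Kitchen     | 991.77    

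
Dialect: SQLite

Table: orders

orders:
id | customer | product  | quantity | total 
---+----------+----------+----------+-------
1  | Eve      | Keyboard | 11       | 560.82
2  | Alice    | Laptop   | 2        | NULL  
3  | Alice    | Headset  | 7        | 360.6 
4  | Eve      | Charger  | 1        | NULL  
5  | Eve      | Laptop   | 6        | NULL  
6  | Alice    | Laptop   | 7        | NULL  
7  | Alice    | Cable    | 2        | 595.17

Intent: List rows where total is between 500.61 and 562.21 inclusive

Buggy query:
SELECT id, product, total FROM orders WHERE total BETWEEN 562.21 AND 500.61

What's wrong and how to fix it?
Bug: The bounds are reversed; BETWEEN a AND b requires a <= b to match anything

Fix: Swap the bounds so the smaller value comes first

Corrected query:
SELECT id, product, total FROM orders WHERE total BETWEEN 500.61 AND 562.21

Result:
id | product  | total 
---+----------+-------
1  | Keyboard | 560.82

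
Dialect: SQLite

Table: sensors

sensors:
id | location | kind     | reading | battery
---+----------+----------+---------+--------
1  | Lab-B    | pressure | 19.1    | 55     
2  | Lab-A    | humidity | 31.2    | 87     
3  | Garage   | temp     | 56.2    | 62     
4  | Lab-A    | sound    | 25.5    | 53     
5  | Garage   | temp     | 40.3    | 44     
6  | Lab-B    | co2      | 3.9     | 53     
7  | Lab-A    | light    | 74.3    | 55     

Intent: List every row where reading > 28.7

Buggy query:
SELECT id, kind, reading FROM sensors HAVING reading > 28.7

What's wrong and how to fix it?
Bug: HAVING filters the output of aggregation, but this query has no GROUP BY and no aggregate functions, so SQLite rejects it (HAVING clause on a non-aggregate query); the condition here is per row

Fix: Use WHERE for row-level filtering

Corrected query:
SELECT id, kind, reading FROM sensors WHERE reading > 28.7

Result:
id | kind     | reading
---+----------+--------
2  | humidity | 31.2   
3  | temp     | 56.2   
5  | temp     | 40.3   
7  | light    | 74.3   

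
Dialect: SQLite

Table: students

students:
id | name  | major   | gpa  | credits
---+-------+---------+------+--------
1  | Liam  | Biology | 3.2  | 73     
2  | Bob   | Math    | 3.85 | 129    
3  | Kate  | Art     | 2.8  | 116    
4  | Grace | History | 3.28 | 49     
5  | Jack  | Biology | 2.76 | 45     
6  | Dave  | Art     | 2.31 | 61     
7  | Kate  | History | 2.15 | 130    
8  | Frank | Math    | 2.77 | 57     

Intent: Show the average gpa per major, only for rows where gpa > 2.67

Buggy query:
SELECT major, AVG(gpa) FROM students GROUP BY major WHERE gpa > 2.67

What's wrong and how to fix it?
Bug: WHERE cannot follow GROUP BY

Fix: Place WHERE between FROM and GROUP BY

Corrected query:
SELECT major, AVG(gpa) FROM students WHERE gpa > 2.67 GROUP BY major

Result:
major   | AVG(gpa)
--------+---------
Art     | 2.8     
Biology | 2.98    
History | 3.28    
Math    | 3.31    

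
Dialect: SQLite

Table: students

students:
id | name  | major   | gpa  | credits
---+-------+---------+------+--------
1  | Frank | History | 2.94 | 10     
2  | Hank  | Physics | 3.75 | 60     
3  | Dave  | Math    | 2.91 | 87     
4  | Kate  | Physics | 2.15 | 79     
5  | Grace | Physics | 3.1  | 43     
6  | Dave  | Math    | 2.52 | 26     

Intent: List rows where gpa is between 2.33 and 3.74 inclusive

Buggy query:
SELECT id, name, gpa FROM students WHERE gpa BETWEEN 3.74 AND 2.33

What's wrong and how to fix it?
Bug: BETWEEN expects the lower bound first; with 3.74 AND 2.33 the range is empty

Fix: Swap the bounds so the smaller value comes first

Corrected query:
SELECT id, name, gpa FROM students WHERE gpa BETWEEN 2.33 AND 3.74

Result:
id | name  | gpa 
---+-------+-----
1  | Frank | 2.94
3  | Dave  | 2.91
5  | Grace | 3.1 
6  | Dave  | 2.52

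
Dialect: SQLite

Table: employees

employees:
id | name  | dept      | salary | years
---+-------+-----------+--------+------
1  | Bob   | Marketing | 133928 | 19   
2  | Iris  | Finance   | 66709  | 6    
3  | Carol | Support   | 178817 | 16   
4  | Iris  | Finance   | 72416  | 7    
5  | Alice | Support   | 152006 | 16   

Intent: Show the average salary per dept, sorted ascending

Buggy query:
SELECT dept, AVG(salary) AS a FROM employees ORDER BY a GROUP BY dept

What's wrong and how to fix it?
Bug: GROUP BY must precede ORDER BY

Fix: Reorder: SELECT … FROM … GROUP BY … ORDER BY …

Corrected query:
SELECT dept, AVG(salary) AS a FROM employees GROUP BY dept ORDER BY a

Result:
dept      | a       
----------+---------
Finance   | 69562.5 
Marketing | 133928  
Support   | 165411.5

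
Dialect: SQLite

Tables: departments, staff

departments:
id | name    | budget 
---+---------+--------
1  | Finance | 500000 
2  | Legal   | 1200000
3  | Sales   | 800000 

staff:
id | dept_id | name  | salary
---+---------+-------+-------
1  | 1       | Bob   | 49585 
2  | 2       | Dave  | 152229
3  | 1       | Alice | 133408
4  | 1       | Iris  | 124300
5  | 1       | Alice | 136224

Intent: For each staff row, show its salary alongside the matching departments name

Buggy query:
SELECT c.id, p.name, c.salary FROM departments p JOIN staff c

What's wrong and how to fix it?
Bug: JOIN with no ON clause produces a cartesian product; every staff row pairs with every departments row

Fix: Add ON c.dept_id = p.id to the JOIN

Corrected query:
SELECT c.id, p.name, c.salary FROM departments p JOIN staff c ON c.dept_id = p.id

Result:
id | name    | salary
---+---------+-------
1  | Finance | 49585 
2  | Legal   | 152229
3  | Finance | 133408
4  | Finance | 124300
5  | Finance | 136224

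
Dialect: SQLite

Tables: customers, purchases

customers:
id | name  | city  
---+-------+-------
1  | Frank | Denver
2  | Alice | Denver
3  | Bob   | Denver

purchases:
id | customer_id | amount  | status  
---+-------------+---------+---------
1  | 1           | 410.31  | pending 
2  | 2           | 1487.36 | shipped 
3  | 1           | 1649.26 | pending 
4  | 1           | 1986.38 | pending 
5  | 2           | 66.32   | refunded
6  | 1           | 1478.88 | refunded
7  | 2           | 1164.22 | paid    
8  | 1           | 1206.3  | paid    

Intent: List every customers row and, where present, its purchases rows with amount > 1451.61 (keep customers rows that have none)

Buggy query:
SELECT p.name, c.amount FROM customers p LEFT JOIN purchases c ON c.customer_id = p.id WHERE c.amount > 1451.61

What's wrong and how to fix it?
Bug: Filtering c.amount in WHERE discards the NULL rows produced by LEFT JOIN, turning it into an inner join

Fix: Put 'c.amount > 1451.61' in the JOIN's ON clause instead of WHERE

Corrected query:
SELECT p.name, c.amount FROM customers p LEFT JOIN purchases c ON c.customer_id = p.id AND c.amount > 1451.61

Result:
name  | amount 
------+--------
Frank | 1478.88
Frank | 1649.26
Frank | 1986.38
Alice | 1487.36
Bob   | NULL   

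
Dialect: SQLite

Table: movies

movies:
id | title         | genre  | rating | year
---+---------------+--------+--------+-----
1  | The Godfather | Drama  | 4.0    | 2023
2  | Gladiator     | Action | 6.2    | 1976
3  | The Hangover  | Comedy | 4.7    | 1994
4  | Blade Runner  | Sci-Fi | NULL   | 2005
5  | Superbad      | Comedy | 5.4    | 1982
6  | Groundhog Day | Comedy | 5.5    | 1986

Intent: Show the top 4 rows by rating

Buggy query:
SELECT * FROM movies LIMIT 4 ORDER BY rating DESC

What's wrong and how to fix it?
Bug: ORDER BY cannot follow LIMIT; LIMIT is the final clause

Fix: Swap the clauses: ORDER BY first, then LIMIT

Corrected query:
SELECT * FROM movies ORDER BY rating DESC LIMIT 4

Result:
id | title         | genre  | rating | year
---+---------------+--------+--------+-----
2  | Gladiator     | Action | 6.2    | 1976
6  | Groundhog Day | Comedy | 5.5    | 1986
5  | Superbad      | Comedy | 5.4    | 1982
3  | The Hangover  | Comedy | 4.7    | 1994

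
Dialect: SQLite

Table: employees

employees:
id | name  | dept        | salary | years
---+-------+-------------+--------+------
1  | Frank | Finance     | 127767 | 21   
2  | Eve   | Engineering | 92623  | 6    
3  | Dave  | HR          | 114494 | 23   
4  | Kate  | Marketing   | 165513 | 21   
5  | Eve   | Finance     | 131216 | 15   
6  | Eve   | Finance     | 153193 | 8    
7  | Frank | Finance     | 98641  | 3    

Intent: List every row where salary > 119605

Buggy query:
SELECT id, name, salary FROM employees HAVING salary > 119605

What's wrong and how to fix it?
Bug: This is a non-aggregate query (no GROUP BY, no aggregates), so in SQLite the HAVING clause is invalid here; a row-level condition belongs in WHERE

Fix: Replace HAVING with WHERE since the condition applies to individual rows

Corrected query:
SELECT id, name, salary FROM employees WHERE salary > 119605

Result:
id | name  | salary
---+-------+-------
1  | Frank | 127767
4  | Kate  | 165513
5  | Eve   | 131216
6  | Eve   | 153193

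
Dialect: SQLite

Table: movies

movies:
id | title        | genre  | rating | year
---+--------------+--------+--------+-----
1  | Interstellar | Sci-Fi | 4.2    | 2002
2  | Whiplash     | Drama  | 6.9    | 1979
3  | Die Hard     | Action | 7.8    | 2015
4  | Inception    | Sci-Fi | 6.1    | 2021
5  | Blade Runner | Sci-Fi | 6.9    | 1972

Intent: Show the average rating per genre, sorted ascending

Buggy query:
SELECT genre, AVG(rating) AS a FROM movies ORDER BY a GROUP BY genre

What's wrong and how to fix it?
Bug: ORDER BY appears before GROUP BY; SQL clause order requires GROUP BY first

Fix: Reorder: SELECT … FROM … GROUP BY … ORDER BY …

Corrected query:
SELECT genre, AVG(rating) AS a FROM movies GROUP BY genre ORDER BY a

Result:
genre  | a       
-------+---------
Sci-Fi | 5.733333
Drama  | 6.9     
Action | 7.8     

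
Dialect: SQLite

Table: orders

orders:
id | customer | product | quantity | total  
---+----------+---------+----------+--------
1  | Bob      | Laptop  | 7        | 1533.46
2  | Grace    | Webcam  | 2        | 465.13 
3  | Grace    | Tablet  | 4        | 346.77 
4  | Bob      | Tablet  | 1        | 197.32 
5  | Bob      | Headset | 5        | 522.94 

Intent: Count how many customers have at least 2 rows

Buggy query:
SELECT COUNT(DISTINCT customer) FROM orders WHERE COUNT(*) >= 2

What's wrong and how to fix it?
Bug: WHERE filters individual rows, not groups, so a group-level COUNT is invalid there

Fix: Use a subquery that GROUPs and filters with HAVING, then count its rows

Corrected query:
SELECT COUNT(*) FROM (SELECT customer FROM orders GROUP BY customer HAVING COUNT(*) >= 2)

Result:
COUNT(*)
--------
2       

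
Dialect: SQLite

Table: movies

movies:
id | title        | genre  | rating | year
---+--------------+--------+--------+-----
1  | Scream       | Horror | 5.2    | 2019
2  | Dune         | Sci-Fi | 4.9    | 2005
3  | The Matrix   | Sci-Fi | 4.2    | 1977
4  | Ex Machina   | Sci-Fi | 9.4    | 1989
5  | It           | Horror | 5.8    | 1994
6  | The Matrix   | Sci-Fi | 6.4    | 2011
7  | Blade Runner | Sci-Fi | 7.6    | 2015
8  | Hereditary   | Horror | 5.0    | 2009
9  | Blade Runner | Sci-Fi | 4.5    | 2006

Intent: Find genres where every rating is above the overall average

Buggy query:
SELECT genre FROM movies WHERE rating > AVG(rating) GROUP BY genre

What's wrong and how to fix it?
Bug: AVG() is an aggregate; it can't sit directly in WHERE

Fix: Compute the overall average in a scalar subquery and compare each group's MIN against it in HAVING

Corrected query:
SELECT genre FROM movies GROUP BY genre HAVING MIN(rating) > (SELECT AVG(rating) FROM movies)

Result:
(no rows)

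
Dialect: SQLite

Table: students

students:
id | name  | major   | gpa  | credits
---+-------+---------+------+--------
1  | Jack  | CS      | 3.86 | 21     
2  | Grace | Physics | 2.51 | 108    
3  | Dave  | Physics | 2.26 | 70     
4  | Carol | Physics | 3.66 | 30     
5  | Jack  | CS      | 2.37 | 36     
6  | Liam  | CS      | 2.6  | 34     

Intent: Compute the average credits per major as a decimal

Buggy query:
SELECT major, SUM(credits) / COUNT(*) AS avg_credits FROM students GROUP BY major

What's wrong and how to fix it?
Bug: Both operands are integers, so '/' performs integer division and truncates

Fix: Multiply by 1.0 (or CAST to REAL) to force floating-point division

Corrected query:
SELECT major, SUM(credits) * 1.0 / COUNT(*) AS avg_credits FROM students GROUP BY major

Result:
major   | avg_credits
--------+------------
CS      | 30.333333  
Physics | 69.333333  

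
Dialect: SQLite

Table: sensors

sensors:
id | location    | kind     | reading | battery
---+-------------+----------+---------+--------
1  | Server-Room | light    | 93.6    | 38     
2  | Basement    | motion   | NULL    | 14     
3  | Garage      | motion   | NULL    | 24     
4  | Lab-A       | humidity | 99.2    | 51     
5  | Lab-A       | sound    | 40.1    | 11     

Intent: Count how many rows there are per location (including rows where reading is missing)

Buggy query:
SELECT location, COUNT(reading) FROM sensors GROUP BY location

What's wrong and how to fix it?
Bug: COUNT(column) counts non-NULL values only; rows with NULL reading aren't counted

Fix: Use COUNT(*) to count all rows regardless of NULL

Corrected query:
SELECT location, COUNT(*) FROM sensors GROUP BY location

Result:
location    | COUNT(*)
------------+---------
Basement    | 1       
Garage      | 1       
Lab-A       | 2       
Server-Room | 1       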